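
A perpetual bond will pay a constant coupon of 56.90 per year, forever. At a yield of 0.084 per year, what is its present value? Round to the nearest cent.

677.38

Level perpetuity: PV = C / r = 56.90 / 0.084 = 677.38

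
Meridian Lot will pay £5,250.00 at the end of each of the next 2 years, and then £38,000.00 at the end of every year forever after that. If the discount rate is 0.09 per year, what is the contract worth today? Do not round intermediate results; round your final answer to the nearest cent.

PV of 2-year annuity: £5,250.00 × [1 − (1+0.09)^−2] / 0.09 = 9235.33373
Perpetuity value at year 2: £38,000.00 / 0.09 = 422222.22222
PV of perpetuity: 422222.22222 / (1+0.09)^2 = 355375.99716
Total PV = 9235.33373 + 355375.99716 = 364611.33088

£364611.33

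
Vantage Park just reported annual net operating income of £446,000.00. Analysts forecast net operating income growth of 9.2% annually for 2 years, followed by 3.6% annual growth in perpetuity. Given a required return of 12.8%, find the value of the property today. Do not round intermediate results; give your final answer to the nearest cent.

£5556640.15

D_1 = 487032.00000
D_2 = 531838.94400
Terminal value at year 2: TV = D_2×(1+g_2)/(r−g_2) = 550985.14598/0.092 = 5988968.97809
P_0 = D_1/(1+r)^1 + D_2/(1+r)^2 + TV/(1+r)^2
    = 431765.95745 + 417986.19285 + 4706887.99772 = 5556640.14801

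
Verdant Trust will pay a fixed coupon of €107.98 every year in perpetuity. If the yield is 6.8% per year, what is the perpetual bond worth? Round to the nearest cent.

€1587.94

Level perpetuity: PV = C / r = €107.98 / 0.068 = €1,587.94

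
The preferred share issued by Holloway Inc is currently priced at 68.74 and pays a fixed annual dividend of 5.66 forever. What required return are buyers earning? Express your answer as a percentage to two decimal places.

8.23%

P = C/r ⇒ r = C/P = 5.66/68.74 = 0.082339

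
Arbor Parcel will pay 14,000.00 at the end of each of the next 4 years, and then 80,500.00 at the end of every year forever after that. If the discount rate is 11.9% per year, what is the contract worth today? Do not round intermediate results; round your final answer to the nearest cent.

474060.72

PV of 4-year annuity: 14,000.00 × [1 − (1+0.119)^−4] / 0.119 = 42612.60456
Perpetuity value at year 4: 80,500.00 / 0.119 = 676470.58824
PV of perpetuity: 676470.58824 / (1+0.119)^4 = 431448.11199
Total PV = 42612.60456 + 431448.11199 = 474060.71655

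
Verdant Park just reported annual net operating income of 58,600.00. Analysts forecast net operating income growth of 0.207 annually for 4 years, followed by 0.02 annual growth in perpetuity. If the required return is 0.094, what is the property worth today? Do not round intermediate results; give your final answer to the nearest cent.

1498321.70

D_1 = 70730.20000
D_2 = 85371.35140
D_3 = 103043.22114
D_4 = 124373.16792
Terminal value at year 4: TV = D_4×(1+g_2)/(r−g_2) = 126860.63127/0.074 = 1714332.85505
P_0 = D_1/(1+r)^1 + D_2/(1+r)^2 + D_3/(1+r)^3 + D_4/(1+r)^4 + TV/(1+r)^4
    = 64652.83364 + 71330.86856 + 78698.68222 + 86827.52234 + 1196811.79440 = 1498321.70115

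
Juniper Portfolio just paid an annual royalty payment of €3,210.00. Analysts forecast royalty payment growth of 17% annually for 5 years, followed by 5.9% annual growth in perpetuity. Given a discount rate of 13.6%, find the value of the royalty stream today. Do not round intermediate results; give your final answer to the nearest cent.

€68711.97

D_1 = 3755.70000
D_2 = 4394.16900
D_3 = 5141.17773
D_4 = 6015.17794
D_5 = 7037.75819
Terminal value at year 5: TV = D_5×(1+g_2)/(r−g_2) = 7452.98593/0.077 = 96792.02504
P_0 = D_1/(1+r)^1 + D_2/(1+r)^2 + D_3/(1+r)^3 + D_4/(1+r)^4 + D_5/(1+r)^5 + TV/(1+r)^5
    = 3306.07394 + 3405.02334 + 3506.93425 + 3611.89531 + 3719.99781 + 51162.04781 = 68711.97246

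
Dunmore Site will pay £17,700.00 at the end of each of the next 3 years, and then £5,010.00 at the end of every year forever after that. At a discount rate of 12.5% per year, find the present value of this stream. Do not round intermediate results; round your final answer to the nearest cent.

£70299.26

PV of 3-year annuity: £17,700.00 × [1 − (1+0.125)^−3] / 0.125 = 42149.79424
Perpetuity value at year 3: £5,010.00 / 0.125 = 40080.00000
PV of perpetuity: 40080.00000 / (1+0.125)^3 = 28149.46502
Total PV = 42149.79424 + 28149.46502 = 70299.25926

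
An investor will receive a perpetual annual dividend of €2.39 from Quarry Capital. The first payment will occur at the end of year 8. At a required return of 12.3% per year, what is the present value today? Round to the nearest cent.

Value at end of year 7: C / r = €2.39 / 0.123 = €19.4309
Discount to today: PV = €19.4309 / (1 + 0.123)^7 = €19.4309 / 2.252466 = €8.63

€8.63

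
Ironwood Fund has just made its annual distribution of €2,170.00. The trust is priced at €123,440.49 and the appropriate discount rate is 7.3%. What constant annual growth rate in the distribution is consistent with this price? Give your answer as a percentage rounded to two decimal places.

5.45%

P = D₀(1+g)/(r−g) ⇒ P(r−g) = D₀(1+g) ⇒ g(P+D₀) = P·r − D₀
g = (P·r − D₀)/(P + D₀) = (€123,440.49×0.073 − €2,170.00) / (€123,440.49 + €2,170.00) = 0.054463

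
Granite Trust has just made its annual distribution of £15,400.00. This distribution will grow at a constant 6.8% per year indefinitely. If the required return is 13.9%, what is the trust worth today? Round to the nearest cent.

D₁ = D₀ × (1 + g) = £15,400.00 × 1.068 = £16,447.2000
Growing perpetuity: P = D₁ / (r − g) = £16,447.2000 / (0.139 − 0.068) = £231,650.70

£231650.70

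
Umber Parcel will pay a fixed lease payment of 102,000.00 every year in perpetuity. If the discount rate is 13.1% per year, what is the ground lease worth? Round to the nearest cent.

778625.95

Level perpetuity: PV = C / r = 102,000.00 / 0.131 = 778,625.95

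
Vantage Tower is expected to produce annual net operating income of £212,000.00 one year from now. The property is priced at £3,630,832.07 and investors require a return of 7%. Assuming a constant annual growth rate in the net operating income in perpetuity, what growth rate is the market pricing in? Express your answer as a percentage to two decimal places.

P = D₁/(r−g) ⇒ g = r − D₁/P = 0.07 − £212,000.00/£3,630,832.07 = 0.011611

1.16%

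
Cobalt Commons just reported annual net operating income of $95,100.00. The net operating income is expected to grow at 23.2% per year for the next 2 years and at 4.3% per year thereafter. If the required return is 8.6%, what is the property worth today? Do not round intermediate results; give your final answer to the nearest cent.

D_1 = 117163.20000
D_2 = 144345.06240
Terminal value at year 2: TV = D_2×(1+g_2)/(r−g_2) = 150551.90008/0.043 = 3501206.97868
P_0 = D_1/(1+r)^1 + D_2/(1+r)^2 + TV/(1+r)^2
    = 107885.08287 + 122388.97063 + 2968644.10145 = 3198918.15495

$3198918.15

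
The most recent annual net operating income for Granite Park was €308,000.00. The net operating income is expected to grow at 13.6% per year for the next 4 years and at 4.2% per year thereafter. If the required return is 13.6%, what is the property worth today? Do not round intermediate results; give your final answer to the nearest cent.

D_1 = 349888.00000
D_2 = 397472.76800
D_3 = 451529.06445
D_4 = 512937.01721
Terminal value at year 4: TV = D_4×(1+g_2)/(r−g_2) = 534480.37194/0.094 = 5685961.40357
P_0 = D_1/(1+r)^1 + D_2/(1+r)^2 + D_3/(1+r)^3 + D_4/(1+r)^4 + TV/(1+r)^4
    = 308000.00000 + 308000.00000 + 308000.00000 + 308000.00000 + 3414212.76596 = 4646212.76596

€4646212.77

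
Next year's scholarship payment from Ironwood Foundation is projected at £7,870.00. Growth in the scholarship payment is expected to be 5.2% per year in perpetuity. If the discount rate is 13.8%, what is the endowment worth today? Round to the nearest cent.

Growing perpetuity: P = D₁ / (r − g) = £7,870.0000 / (0.138 − 0.052) = £91,511.63

£91511.63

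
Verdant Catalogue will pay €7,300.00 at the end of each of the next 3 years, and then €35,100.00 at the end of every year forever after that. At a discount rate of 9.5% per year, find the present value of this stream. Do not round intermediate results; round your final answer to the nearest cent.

€299726.07

PV of 3-year annuity: €7,300.00 × [1 − (1+0.095)^−3] / 0.095 = 18315.01984
Perpetuity value at year 3: €35,100.00 / 0.095 = 369473.68421
PV of perpetuity: 369473.68421 / (1+0.095)^3 = 281411.05456
Total PV = 18315.01984 + 281411.05456 = 299726.07440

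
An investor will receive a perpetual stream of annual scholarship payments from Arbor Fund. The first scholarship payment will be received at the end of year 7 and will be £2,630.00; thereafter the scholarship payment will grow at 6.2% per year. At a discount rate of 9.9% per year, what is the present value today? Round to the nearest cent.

£40342.97

Value at end of year 6: C₁ / (r − g) = £2,630.00 / (0.099 − 0.062) = £71,081.0811
Discount to today: PV = £71,081.0811 / (1 + 0.099)^6 = £71,081.0811 / 1.761920 = £40,342.97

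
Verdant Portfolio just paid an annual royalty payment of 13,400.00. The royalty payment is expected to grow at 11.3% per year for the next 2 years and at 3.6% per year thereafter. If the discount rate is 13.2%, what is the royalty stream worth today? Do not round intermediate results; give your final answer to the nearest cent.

D_1 = 14914.20000
D_2 = 16599.50460
Terminal value at year 2: TV = D_2×(1+g_2)/(r−g_2) = 17197.08677/0.096 = 179136.32047
P_0 = D_1/(1+r)^1 + D_2/(1+r)^2 + TV/(1+r)^2
    = 13175.08834 + 12953.95170 + 139794.72874 = 165923.76877

165923.77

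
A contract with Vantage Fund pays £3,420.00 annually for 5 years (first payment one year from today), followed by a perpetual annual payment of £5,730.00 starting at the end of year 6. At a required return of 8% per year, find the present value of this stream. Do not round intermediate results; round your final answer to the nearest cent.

PV of 5-year annuity: £3,420.00 × [1 − (1+0.08)^−5] / 0.08 = 13655.06833
Perpetuity value at year 5: £5,730.00 / 0.08 = 71625.00000
PV of perpetuity: 71625.00000 / (1+0.08)^5 = 48746.77149
Total PV = 13655.06833 + 48746.77149 = 62401.83981

£62401.84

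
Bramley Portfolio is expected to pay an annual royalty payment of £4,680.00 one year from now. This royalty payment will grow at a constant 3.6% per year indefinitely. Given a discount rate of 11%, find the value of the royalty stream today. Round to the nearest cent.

£63243.24

Growing perpetuity: P = D₁ / (r − g) = £4,680.0000 / (0.11 − 0.036) = £63,243.24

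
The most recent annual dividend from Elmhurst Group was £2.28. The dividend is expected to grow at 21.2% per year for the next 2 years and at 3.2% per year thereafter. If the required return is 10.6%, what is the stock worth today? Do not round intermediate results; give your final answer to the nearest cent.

D_1 = 2.76336
D_2 = 3.34919
Terminal value at year 2: TV = D_2×(1+g_2)/(r−g_2) = 3.45637/0.074 = 46.70766
P_0 = D_1/(1+r)^1 + D_2/(1+r)^2 + TV/(1+r)^2
    = 2.49852 + 2.73798 + 38.18368 = 43.42018

£43.42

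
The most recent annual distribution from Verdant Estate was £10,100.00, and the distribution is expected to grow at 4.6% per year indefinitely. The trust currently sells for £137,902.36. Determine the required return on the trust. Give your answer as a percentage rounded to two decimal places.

12.26%

D₁ = £10,100.00 × 1.046 = £10,564.6000
P = D₁/(r − g) ⇒ r = D₁/P + g = £10,564.6000/£137,902.36 + 0.046 = 0.076609 + 0.046 = 0.122609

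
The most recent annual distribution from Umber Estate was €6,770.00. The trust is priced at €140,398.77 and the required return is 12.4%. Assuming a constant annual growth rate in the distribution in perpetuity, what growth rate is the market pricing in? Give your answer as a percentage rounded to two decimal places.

P = D₀(1+g)/(r−g) ⇒ P(r−g) = D₀(1+g) ⇒ g(P+D₀) = P·r − D₀
g = (P·r − D₀)/(P + D₀) = (€140,398.77×0.124 − €6,770.00) / (€140,398.77 + €6,770.00) = 0.072294

7.23%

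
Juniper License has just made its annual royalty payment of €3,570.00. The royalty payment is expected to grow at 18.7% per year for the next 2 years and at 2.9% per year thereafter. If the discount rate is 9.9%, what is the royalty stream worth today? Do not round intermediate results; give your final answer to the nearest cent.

€69240.23

D_1 = 4237.59000
D_2 = 5030.01933
Terminal value at year 2: TV = D_2×(1+g_2)/(r−g_2) = 5175.88989/0.07 = 73941.28415
P_0 = D_1/(1+r)^1 + D_2/(1+r)^2 + TV/(1+r)^2
    = 3855.85987 + 4164.60934 + 61219.75735 = 69240.22657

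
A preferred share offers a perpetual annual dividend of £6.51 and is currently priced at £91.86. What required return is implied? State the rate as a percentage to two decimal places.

7.09%

P = C/r ⇒ r = C/P = £6.51/£91.86 = 0.070869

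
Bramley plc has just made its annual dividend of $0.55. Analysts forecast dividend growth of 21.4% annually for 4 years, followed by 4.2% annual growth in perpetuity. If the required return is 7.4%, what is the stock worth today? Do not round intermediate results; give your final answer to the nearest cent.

D_1 = 0.66770
D_2 = 0.81059
D_3 = 0.98405
D_4 = 1.19464
Terminal value at year 4: TV = D_4×(1+g_2)/(r−g_2) = 1.24482/0.032 = 38.90050
P_0 = D_1/(1+r)^1 + D_2/(1+r)^2 + D_3/(1+r)^3 + D_4/(1+r)^4 + TV/(1+r)^4
    = 0.62169 + 0.70273 + 0.79434 + 0.89788 + 29.23735 = 32.25401

$32.25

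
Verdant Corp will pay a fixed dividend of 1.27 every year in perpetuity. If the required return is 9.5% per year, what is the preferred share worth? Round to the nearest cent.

Level perpetuity: PV = C / r = 1.27 / 0.095 = 13.37

13.37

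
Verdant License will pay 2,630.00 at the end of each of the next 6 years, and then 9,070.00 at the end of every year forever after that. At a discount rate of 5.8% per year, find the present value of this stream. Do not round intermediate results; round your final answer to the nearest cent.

124511.77

PV of 6-year annuity: 2,630.00 × [1 − (1+0.058)^−6] / 0.058 = 13014.22876
Perpetuity value at year 6: 9,070.00 / 0.058 = 156379.31034
PV of perpetuity: 156379.31034 / (1+0.058)^6 = 111497.54045
Total PV = 13014.22876 + 111497.54045 = 124511.76921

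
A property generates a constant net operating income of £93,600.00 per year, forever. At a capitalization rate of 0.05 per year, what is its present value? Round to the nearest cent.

£1872000.00

Level perpetuity: PV = C / r = £93,600.00 / 0.05 = £1,872,000.00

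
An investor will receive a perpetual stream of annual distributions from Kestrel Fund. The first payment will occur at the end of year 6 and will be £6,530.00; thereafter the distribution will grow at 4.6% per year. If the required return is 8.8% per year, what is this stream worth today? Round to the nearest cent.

Value at end of year 5: C₁ / (r − g) = £6,530.00 / (0.088 − 0.046) = £155,476.1905
Discount to today: PV = £155,476.1905 / (1 + 0.088)^5 = £155,476.1905 / 1.524560 = £101,981.03

£101981.03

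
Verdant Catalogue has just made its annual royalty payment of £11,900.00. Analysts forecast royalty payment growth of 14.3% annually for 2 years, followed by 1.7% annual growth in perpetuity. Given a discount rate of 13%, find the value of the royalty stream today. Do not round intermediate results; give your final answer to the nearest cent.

D_1 = 13601.70000
D_2 = 15546.74310
Terminal value at year 2: TV = D_2×(1+g_2)/(r−g_2) = 15811.03773/0.113 = 139920.68790
P_0 = D_1/(1+r)^1 + D_2/(1+r)^2 + TV/(1+r)^2
    = 12036.90265 + 12175.38030 + 109578.42266 = 133790.70562

£133790.71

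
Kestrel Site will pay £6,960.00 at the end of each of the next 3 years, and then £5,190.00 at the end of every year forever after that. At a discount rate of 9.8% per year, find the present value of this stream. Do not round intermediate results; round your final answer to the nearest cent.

£57376.46

PV of 3-year annuity: £6,960.00 × [1 − (1+0.098)^−3] / 0.098 = 17369.61541
Perpetuity value at year 3: £5,190.00 / 0.098 = 52959.18367
PV of perpetuity: 52959.18367 / (1+0.098)^3 = 40006.84115
Total PV = 17369.61541 + 40006.84115 = 57376.45656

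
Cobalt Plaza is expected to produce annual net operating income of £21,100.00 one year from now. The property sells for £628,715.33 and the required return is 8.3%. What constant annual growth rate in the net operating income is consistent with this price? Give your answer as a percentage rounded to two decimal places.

4.94%

P = D₁/(r−g) ⇒ g = r − D₁/P = 0.083 − £21,100.00/£628,715.33 = 0.049440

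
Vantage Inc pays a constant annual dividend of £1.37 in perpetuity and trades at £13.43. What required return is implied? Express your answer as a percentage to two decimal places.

10.20%

P = C/r ⇒ r = C/P = £1.37/£13.43 = 0.102010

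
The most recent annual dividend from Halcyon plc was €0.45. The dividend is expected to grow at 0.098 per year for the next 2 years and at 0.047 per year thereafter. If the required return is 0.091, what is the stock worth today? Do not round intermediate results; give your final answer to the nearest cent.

D_1 = 0.49410
D_2 = 0.54252
Terminal value at year 2: TV = D_2×(1+g_2)/(r−g_2) = 0.56802/0.044 = 12.90955
P_0 = D_1/(1+r)^1 + D_2/(1+r)^2 + TV/(1+r)^2
    = 0.45289 + 0.45579 + 10.84580 = 11.75448

€11.75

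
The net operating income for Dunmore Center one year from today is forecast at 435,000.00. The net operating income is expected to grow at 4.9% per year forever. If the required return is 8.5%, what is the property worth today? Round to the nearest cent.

Growing perpetuity: P = D₁ / (r − g) = 435,000.0000 / (0.085 − 0.049) = 12,083,333.33

12083333.33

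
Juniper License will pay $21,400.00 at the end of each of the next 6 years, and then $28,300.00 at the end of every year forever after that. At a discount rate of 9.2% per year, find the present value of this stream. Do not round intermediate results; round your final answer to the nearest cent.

$276839.56

PV of 6-year annuity: $21,400.00 × [1 − (1+0.092)^−6] / 0.092 = 95428.91131
Perpetuity value at year 6: $28,300.00 / 0.092 = 307608.69565
PV of perpetuity: 307608.69565 / (1+0.092)^6 = 181410.64939
Total PV = 95428.91131 + 181410.64939 = 276839.56070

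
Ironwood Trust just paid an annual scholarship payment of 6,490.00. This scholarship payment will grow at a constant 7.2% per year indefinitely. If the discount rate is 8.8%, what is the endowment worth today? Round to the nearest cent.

434830.00

D₁ = D₀ × (1 + g) = 6,490.00 × 1.072 = 6,957.2800
Growing perpetuity: P = D₁ / (r − g) = 6,957.2800 / (0.088 − 0.072) = 434,830.00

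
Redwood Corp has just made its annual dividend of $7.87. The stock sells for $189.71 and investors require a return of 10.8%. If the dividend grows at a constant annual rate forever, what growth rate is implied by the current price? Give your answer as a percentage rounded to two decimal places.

6.39%

P = D₀(1+g)/(r−g) ⇒ P(r−g) = D₀(1+g) ⇒ g(P+D₀) = P·r − D₀
g = (P·r − D₀)/(P + D₀) = ($189.71×0.108 − $7.87) / ($189.71 + $7.87) = 0.063866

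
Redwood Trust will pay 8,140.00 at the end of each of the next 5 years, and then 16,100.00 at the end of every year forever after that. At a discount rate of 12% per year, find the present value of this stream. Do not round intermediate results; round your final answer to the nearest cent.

PV of 5-year annuity: 8,140.00 × [1 − (1+0.12)^−5] / 0.12 = 29342.87829
Perpetuity value at year 5: 16,100.00 / 0.12 = 134166.66667
PV of perpetuity: 134166.66667 / (1+0.12)^5 = 76129.76981
Total PV = 29342.87829 + 76129.76981 = 105472.64810

105472.65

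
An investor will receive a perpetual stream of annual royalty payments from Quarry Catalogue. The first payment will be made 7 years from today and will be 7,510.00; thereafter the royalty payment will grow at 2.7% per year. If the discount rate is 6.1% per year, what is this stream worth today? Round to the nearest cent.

Value at end of year 6: C₁ / (r − g) = 7,510.00 / (0.061 − 0.027) = 220,882.3529
Discount to today: PV = 220,882.3529 / (1 + 0.061)^6 = 220,882.3529 / 1.426567 = 154,834.85

154834.85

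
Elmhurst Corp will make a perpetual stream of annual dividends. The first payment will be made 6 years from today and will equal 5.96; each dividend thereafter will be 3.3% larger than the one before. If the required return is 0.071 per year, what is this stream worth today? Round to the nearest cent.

Value at end of year 5: C₁ / (r − g) = 5.96 / (0.071 − 0.033) = 156.8421
Discount to today: PV = 156.8421 / (1 + 0.071)^5 = 156.8421 / 1.409118 = 111.31

111.31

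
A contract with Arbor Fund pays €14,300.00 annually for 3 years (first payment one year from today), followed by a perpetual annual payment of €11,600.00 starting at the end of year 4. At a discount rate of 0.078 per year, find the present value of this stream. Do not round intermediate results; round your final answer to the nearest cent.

PV of 3-year annuity: €14,300.00 × [1 − (1+0.078)^−3] / 0.078 = 36985.88581
Perpetuity value at year 3: €11,600.00 / 0.078 = 148717.94872
PV of perpetuity: 148717.94872 / (1+0.078)^3 = 118715.41198
Total PV = 36985.88581 + 118715.41198 = 155701.29779

€155701.30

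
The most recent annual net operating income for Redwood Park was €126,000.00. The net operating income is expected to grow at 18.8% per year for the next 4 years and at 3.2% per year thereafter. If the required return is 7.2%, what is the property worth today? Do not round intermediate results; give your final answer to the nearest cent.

€5559081.47

D_1 = 149688.00000
D_2 = 177829.34400
D_3 = 211261.26067
D_4 = 250978.37768
Terminal value at year 4: TV = D_4×(1+g_2)/(r−g_2) = 259009.68576/0.04 = 6475242.14410
P_0 = D_1/(1+r)^1 + D_2/(1+r)^2 + D_3/(1+r)^3 + D_4/(1+r)^4 + TV/(1+r)^4
    = 139634.32836 + 154744.01314 + 171488.70113 + 190045.31431 + 4903169.10932 = 5559081.46627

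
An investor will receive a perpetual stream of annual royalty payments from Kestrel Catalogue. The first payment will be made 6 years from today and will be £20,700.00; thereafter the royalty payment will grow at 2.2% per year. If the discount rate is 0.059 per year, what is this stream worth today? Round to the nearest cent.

£420038.23

Value at end of year 5: C₁ / (r − g) = £20,700.00 / (0.059 − 0.022) = £559,459.4595
Discount to today: PV = £559,459.4595 / (1 + 0.059)^5 = £559,459.4595 / 1.331925 = £420,038.23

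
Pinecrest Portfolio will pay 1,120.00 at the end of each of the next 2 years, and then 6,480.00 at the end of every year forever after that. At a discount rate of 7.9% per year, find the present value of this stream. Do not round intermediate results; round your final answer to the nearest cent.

PV of 2-year annuity: 1,120.00 × [1 − (1+0.079)^−2] / 0.079 = 1999.99828
Perpetuity value at year 2: 6,480.00 / 0.079 = 82025.31646
PV of perpetuity: 82025.31646 / (1+0.079)^2 = 70453.89782
Total PV = 1999.99828 + 70453.89782 = 72453.89611

72453.90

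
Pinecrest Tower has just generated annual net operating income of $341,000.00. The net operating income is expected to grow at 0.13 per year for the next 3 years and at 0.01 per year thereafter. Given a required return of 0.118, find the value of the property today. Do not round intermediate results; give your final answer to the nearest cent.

D_1 = 385330.00000
D_2 = 435422.90000
D_3 = 492027.87700
Terminal value at year 3: TV = D_3×(1+g_2)/(r−g_2) = 496948.15577/0.108 = 4601371.81269
P_0 = D_1/(1+r)^1 + D_2/(1+r)^2 + D_3/(1+r)^3 + TV/(1+r)^3
    = 344660.10733 + 348359.50026 + 352098.60044 + 3292773.94855 = 4337892.15658

$4337892.16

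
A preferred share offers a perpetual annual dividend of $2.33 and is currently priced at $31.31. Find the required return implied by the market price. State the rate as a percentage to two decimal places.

P = C/r ⇒ r = C/P = $2.33/$31.31 = 0.074417

7.44%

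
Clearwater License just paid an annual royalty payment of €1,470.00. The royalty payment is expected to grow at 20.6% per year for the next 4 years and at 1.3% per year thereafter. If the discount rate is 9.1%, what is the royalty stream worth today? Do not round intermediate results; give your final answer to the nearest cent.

€36106.70

D_1 = 1772.82000
D_2 = 2138.02092
D_3 = 2578.45323
D_4 = 3109.61459
Terminal value at year 4: TV = D_4×(1+g_2)/(r−g_2) = 3150.03958/0.078 = 40385.12288
P_0 = D_1/(1+r)^1 + D_2/(1+r)^2 + D_3/(1+r)^3 + D_4/(1+r)^4 + TV/(1+r)^4
    = 1624.94959 + 1796.23208 + 1985.56910 + 2194.86374 + 28505.08933 = 36106.70384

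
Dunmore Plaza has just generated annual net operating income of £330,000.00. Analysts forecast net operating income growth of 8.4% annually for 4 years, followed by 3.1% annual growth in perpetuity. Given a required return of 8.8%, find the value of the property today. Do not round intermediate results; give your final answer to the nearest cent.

D_1 = 357720.00000
D_2 = 387768.48000
D_3 = 420341.03232
D_4 = 455649.67903
Terminal value at year 4: TV = D_4×(1+g_2)/(r−g_2) = 469774.81908/0.057 = 8241663.49272
P_0 = D_1/(1+r)^1 + D_2/(1+r)^2 + D_3/(1+r)^3 + D_4/(1+r)^4 + TV/(1+r)^4
    = 328786.76471 + 327577.98984 + 326373.65899 + 325173.75583 + 5881651.61866 = 7189563.78802

£7189563.79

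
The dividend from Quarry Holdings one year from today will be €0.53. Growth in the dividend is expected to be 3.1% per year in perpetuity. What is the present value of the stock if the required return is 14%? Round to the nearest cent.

Growing perpetuity: P = D₁ / (r − g) = €0.5300 / (0.14 − 0.031) = €4.86

€4.86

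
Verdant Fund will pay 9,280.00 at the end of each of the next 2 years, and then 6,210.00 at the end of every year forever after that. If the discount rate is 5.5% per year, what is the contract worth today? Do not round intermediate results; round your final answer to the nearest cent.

PV of 2-year annuity: 9,280.00 × [1 − (1+0.055)^−2] / 0.055 = 17133.84695
Perpetuity value at year 2: 6,210.00 / 0.055 = 112909.09091
PV of perpetuity: 112909.09091 / (1+0.055)^2 = 101443.44548
Total PV = 17133.84695 + 101443.44548 = 118577.29243

118577.29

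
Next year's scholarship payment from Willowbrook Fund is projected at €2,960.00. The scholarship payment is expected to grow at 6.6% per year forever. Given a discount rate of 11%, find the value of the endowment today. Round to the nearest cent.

€67272.73

Growing perpetuity: P = D₁ / (r − g) = €2,960.0000 / (0.11 − 0.066) = €67,272.73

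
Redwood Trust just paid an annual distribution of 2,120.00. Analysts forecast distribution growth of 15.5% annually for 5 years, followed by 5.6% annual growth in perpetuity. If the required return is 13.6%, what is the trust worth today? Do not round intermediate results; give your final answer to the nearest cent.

41547.69

D_1 = 2448.60000
D_2 = 2828.13300
D_3 = 3266.49361
D_4 = 3772.80013
D_5 = 4357.58414
Terminal value at year 5: TV = D_5×(1+g_2)/(r−g_2) = 4601.60886/0.08 = 57520.11071
P_0 = D_1/(1+r)^1 + D_2/(1+r)^2 + D_3/(1+r)^3 + D_4/(1+r)^4 + D_5/(1+r)^5 + TV/(1+r)^5
    = 2155.45775 + 2191.50854 + 2228.16229 + 2265.42909 + 2303.31919 + 30403.81326 = 41547.69010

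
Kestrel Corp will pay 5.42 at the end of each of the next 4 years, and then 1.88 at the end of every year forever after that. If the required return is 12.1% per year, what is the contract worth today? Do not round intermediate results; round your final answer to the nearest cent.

PV of 4-year annuity: 5.42 × [1 − (1+0.121)^−4] / 0.121 = 16.42782
Perpetuity value at year 4: 1.88 / 0.121 = 15.53719
PV of perpetuity: 15.53719 / (1+0.121)^4 = 9.83898
Total PV = 16.42782 + 9.83898 = 26.26680

26.27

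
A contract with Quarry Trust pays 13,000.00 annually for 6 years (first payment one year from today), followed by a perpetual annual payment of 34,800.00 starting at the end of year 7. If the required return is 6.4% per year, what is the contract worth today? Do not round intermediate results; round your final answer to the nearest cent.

437886.43

PV of 6-year annuity: 13,000.00 × [1 − (1+0.064)^−6] / 0.064 = 63129.65003
Perpetuity value at year 6: 34,800.00 / 0.064 = 543750.00000
PV of perpetuity: 543750.00000 / (1+0.064)^6 = 374756.78300
Total PV = 63129.65003 + 374756.78300 = 437886.43303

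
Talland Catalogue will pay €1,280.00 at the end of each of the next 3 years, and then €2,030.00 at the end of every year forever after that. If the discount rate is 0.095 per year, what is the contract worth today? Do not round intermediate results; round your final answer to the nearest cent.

PV of 3-year annuity: €1,280.00 × [1 − (1+0.095)^−3] / 0.095 = 3211.40074
Perpetuity value at year 3: €2,030.00 / 0.095 = 21368.42105
PV of perpetuity: 21368.42105 / (1+0.095)^3 = 16275.34019
Total PV = 3211.40074 + 16275.34019 = 19486.74093

€19486.74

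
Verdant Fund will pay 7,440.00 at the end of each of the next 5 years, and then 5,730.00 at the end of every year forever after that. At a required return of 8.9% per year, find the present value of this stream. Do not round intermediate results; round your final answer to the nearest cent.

71050.62

PV of 5-year annuity: 7,440.00 × [1 − (1+0.089)^−5] / 0.089 = 29014.24900
Perpetuity value at year 5: 5,730.00 / 0.089 = 64382.02247
PV of perpetuity: 64382.02247 / (1+0.089)^5 = 42036.37102
Total PV = 29014.24900 + 42036.37102 = 71050.62003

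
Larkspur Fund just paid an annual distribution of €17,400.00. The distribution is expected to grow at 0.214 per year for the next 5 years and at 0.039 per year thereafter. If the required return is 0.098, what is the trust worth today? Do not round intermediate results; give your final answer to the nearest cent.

€625063.23

D_1 = 21123.60000
D_2 = 25644.05040
D_3 = 31131.87719
D_4 = 37794.09890
D_5 = 45882.03607
Terminal value at year 5: TV = D_5×(1+g_2)/(r−g_2) = 47671.43548/0.059 = 807990.43178
P_0 = D_1/(1+r)^1 + D_2/(1+r)^2 + D_3/(1+r)^3 + D_4/(1+r)^4 + D_5/(1+r)^5 + TV/(1+r)^5
    = 19238.25137 + 21270.70779 + 23517.88640 + 26002.47184 + 28749.54537 + 506284.36681 = 625063.22958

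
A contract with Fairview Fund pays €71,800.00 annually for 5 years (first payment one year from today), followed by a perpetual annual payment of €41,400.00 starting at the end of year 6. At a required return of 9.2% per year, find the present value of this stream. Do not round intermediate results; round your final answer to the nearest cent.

€567634.32

PV of 5-year annuity: €71,800.00 × [1 − (1+0.092)^−5] / 0.092 = 277833.69384
Perpetuity value at year 5: €41,400.00 / 0.092 = 450000.00000
PV of perpetuity: 450000.00000 / (1+0.092)^5 = 289800.62778
Total PV = 277833.69384 + 289800.62778 = 567634.32163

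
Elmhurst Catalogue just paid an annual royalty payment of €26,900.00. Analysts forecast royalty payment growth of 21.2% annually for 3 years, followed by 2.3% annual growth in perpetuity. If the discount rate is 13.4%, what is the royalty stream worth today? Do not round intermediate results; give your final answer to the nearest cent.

D_1 = 32602.80000
D_2 = 39514.59360
D_3 = 47891.68744
Terminal value at year 3: TV = D_3×(1+g_2)/(r−g_2) = 48993.19625/0.111 = 441380.14644
P_0 = D_1/(1+r)^1 + D_2/(1+r)^2 + D_3/(1+r)^3 + TV/(1+r)^3
    = 28750.26455 + 30727.79597 + 32841.34808 + 302672.96472 = 394992.37333

€394992.37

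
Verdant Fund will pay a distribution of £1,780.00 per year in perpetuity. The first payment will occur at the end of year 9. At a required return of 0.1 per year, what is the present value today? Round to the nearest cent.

Value at end of year 8: C / r = £1,780.00 / 0.1 = £17,800.0000
Discount to today: PV = £17,800.0000 / (1 + 0.1)^8 = £17,800.0000 / 2.143589 = £8,303.83

£8303.83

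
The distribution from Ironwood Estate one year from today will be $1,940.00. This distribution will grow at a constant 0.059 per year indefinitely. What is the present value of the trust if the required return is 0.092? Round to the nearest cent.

$58787.88

Growing perpetuity: P = D₁ / (r − g) = $1,940.0000 / (0.092 − 0.059) = $58,787.88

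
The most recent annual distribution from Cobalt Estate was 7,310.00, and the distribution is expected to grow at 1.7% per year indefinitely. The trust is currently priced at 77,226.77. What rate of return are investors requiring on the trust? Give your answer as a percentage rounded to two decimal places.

D₁ = 7,310.00 × 1.017 = 7,434.2700
P = D₁/(r − g) ⇒ r = D₁/P + g = 7,434.2700/77,226.77 + 0.017 = 0.096265 + 0.017 = 0.113265

11.33%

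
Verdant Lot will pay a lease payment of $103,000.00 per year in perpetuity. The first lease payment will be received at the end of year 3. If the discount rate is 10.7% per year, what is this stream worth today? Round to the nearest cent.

Value at end of year 2: C / r = $103,000.00 / 0.107 = $962,616.8224
Discount to today: PV = $962,616.8224 / (1 + 0.107)^2 = $962,616.8224 / 1.225449 = $785,521.73

$785521.73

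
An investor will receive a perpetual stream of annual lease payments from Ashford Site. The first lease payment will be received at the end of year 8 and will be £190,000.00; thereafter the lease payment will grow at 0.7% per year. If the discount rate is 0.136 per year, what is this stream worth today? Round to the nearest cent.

£603275.34

Value at end of year 7: C₁ / (r − g) = £190,000.00 / (0.136 − 0.007) = £1,472,868.2171
Discount to today: PV = £1,472,868.2171 / (1 + 0.136)^7 = £1,472,868.2171 / 2.441453 = £603,275.34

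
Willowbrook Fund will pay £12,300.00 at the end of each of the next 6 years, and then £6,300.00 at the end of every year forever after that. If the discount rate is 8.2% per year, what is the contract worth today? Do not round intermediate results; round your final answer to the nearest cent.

£104399.06

PV of 6-year annuity: £12,300.00 × [1 − (1+0.082)^−6] / 0.082 = 56518.06477
Perpetuity value at year 6: £6,300.00 / 0.082 = 76829.26829
PV of perpetuity: 76829.26829 / (1+0.082)^6 = 47880.99122
Total PV = 56518.06477 + 47880.99122 = 104399.05598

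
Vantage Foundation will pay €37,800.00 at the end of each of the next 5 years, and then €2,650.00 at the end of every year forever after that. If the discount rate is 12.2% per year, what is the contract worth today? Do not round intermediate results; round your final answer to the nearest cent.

PV of 5-year annuity: €37,800.00 × [1 − (1+0.122)^−5] / 0.122 = 135588.11270
Perpetuity value at year 5: €2,650.00 / 0.122 = 21721.31148
PV of perpetuity: 21721.31148 / (1+0.122)^5 = 12215.79564
Total PV = 135588.11270 + 12215.79564 = 147803.90834

€147803.91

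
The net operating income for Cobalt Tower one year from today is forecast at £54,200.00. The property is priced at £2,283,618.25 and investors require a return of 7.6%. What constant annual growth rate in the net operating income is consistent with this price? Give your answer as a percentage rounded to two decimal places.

5.23%

P = D₁/(r−g) ⇒ g = r − D₁/P = 0.076 − £54,200.00/£2,283,618.25 = 0.052266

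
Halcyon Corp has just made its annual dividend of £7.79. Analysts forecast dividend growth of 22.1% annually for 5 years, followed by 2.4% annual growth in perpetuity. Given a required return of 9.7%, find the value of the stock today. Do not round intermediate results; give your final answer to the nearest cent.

£240.99

D_1 = 9.51159
D_2 = 11.61365
D_3 = 14.18027
D_4 = 17.31411
D_5 = 21.14053
Terminal value at year 5: TV = D_5×(1+g_2)/(r−g_2) = 21.64790/0.073 = 296.54655
P_0 = D_1/(1+r)^1 + D_2/(1+r)^2 + D_3/(1+r)^3 + D_4/(1+r)^4 + D_5/(1+r)^5 + TV/(1+r)^5
    = 8.67055 + 9.65063 + 10.74149 + 11.95566 + 13.30708 + 186.66364 = 240.98904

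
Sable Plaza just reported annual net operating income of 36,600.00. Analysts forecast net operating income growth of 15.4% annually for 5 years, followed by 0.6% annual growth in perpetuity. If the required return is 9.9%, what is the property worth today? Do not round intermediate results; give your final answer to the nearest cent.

717780.21

D_1 = 42236.40000
D_2 = 48740.80560
D_3 = 56246.88966
D_4 = 64908.91067
D_5 = 74904.88291
Terminal value at year 5: TV = D_5×(1+g_2)/(r−g_2) = 75354.31221/0.093 = 810261.42163
P_0 = D_1/(1+r)^1 + D_2/(1+r)^2 + D_3/(1+r)^3 + D_4/(1+r)^4 + D_5/(1+r)^5 + TV/(1+r)^5
    = 38431.66515 + 40354.99689 + 42374.58272 + 44495.23973 + 46722.02607 + 505401.70132 = 717780.21188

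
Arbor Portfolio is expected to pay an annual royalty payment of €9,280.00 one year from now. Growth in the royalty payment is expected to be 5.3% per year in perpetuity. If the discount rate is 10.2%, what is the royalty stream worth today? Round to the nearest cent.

€189387.76

Growing perpetuity: P = D₁ / (r − g) = €9,280.0000 / (0.102 − 0.053) = €189,387.76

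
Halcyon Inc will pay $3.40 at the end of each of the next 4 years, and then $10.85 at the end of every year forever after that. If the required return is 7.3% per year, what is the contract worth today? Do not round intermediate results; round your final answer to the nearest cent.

PV of 4-year annuity: $3.40 × [1 − (1+0.073)^−4] / 0.073 = 11.43895
Perpetuity value at year 4: $10.85 / 0.073 = 148.63014
PV of perpetuity: 148.63014 / (1+0.073)^4 = 112.12643
Total PV = 11.43895 + 112.12643 = 123.56538

$123.57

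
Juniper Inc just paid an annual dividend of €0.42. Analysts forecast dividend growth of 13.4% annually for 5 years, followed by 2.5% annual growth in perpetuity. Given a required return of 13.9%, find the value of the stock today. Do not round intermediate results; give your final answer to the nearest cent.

D_1 = 0.47628
D_2 = 0.54010
D_3 = 0.61248
D_4 = 0.69455
D_5 = 0.78762
Terminal value at year 5: TV = D_5×(1+g_2)/(r−g_2) = 0.80731/0.114 = 7.08164
P_0 = D_1/(1+r)^1 + D_2/(1+r)^2 + D_3/(1+r)^3 + D_4/(1+r)^4 + D_5/(1+r)^5 + TV/(1+r)^5
    = 0.41816 + 0.41632 + 0.41449 + 0.41267 + 0.41086 + 3.69415 = 5.76666

€5.77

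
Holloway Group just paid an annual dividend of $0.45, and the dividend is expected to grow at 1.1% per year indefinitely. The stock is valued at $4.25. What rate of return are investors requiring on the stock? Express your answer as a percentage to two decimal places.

11.80%

D₁ = $0.45 × 1.011 = $0.4550
P = D₁/(r − g) ⇒ r = D₁/P + g = $0.4550/$4.25 + 0.011 = 0.107047 + 0.011 = 0.118047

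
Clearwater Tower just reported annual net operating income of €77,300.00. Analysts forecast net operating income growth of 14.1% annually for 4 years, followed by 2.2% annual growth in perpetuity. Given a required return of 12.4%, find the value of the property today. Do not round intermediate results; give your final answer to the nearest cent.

€1143515.75

D_1 = 88199.30000
D_2 = 100635.40130
D_3 = 114824.99288
D_4 = 131015.31688
Terminal value at year 4: TV = D_4×(1+g_2)/(r−g_2) = 133897.65385/0.102 = 1312722.09658
P_0 = D_1/(1+r)^1 + D_2/(1+r)^2 + D_3/(1+r)^3 + D_4/(1+r)^4 + TV/(1+r)^4
    = 78469.12811 + 79655.93877 + 80860.69941 + 82083.68152 + 822446.29914 = 1143515.74695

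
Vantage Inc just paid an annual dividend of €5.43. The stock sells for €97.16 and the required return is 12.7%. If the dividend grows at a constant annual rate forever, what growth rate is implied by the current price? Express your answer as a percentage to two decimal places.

P = D₀(1+g)/(r−g) ⇒ P(r−g) = D₀(1+g) ⇒ g(P+D₀) = P·r − D₀
g = (P·r − D₀)/(P + D₀) = (€97.16×0.127 − €5.43) / (€97.16 + €5.43) = 0.067349

6.73%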